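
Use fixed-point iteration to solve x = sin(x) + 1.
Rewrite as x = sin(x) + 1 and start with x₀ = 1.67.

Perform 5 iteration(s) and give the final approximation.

Equation: x = sin(x) + 1
Fixed-point form: x = sin(x) + 1
x₀ = 1.67

x_1 = g(1.670000) = 1.995083
x_2 = g(1.995083) = 1.911332
x_3 = g(1.911332) = 1.942576
x_4 = g(1.942576) = 1.931682
x_5 = g(1.931682) = 1.935584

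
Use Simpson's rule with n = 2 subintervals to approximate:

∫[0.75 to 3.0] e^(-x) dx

f(x) = e^(-x)
a = 0.75, b = 3.0, n = 2
h = (b - a)/n = 1.125000

Simpson's rule: (h/3)[f(x₀) + 4f(x₁) + 2f(x₂) + ... + f(xₙ)]

x_0 = 0.7500, f(x_0) = 0.472367, coefficient = 1
x_1 = 1.8750, f(x_1) = 0.153355, coefficient = 4
x_2 = 3.0000, f(x_2) = 0.049787, coefficient = 1

I ≈ (1.125000/3) × 1.135573 = 0.425840
Exact value: 0.422579
Error: 0.003261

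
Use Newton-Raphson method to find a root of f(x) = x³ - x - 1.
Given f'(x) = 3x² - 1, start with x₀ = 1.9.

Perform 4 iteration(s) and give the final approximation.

f(x) = x³ - x - 1
f'(x) = 3x² - 1
x₀ = 1.9

Newton-Raphson formula: x_{n+1} = x_n - f(x_n)/f'(x_n)

Iteration 1:
  f(1.900000) = 3.959000
  f'(1.900000) = 9.830000
  x_1 = 1.900000 - 3.959000/9.830000 = 1.497253
Iteration 2:
  f(1.497253) = 0.859240
  f'(1.497253) = 5.725302
  x_2 = 1.497253 - 0.859240/5.725302 = 1.347176
Iteration 3:
  f(1.347176) = 0.097789
  f'(1.347176) = 4.444646
  x_3 = 1.347176 - 0.097789/4.444646 = 1.325174
Iteration 4:
  f(1.325174) = 0.001946
  f'(1.325174) = 4.268258
  x_4 = 1.325174 - 0.001946/4.268258 = 1.324718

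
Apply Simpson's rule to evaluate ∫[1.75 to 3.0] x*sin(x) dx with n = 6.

f(x) = x*sin(x)
a = 1.75, b = 3.0, n = 6
h = (b - a)/n = 0.208333

Simpson's rule: (h/3)[f(x₀) + 4f(x₁) + 2f(x₂) + ... + f(xₙ)]

x_0 = 1.7500, f(x_0) = 1.721975, coefficient = 1
x_1 = 1.9583, f(x_1) = 1.813109, coefficient = 4
x_2 = 2.1667, f(x_2) = 1.793264, coefficient = 2
x_3 = 2.3750, f(x_3) = 1.647502, coefficient = 4
x_4 = 2.5833, f(x_4) = 1.368419, coefficient = 2
x_5 = 2.7917, f(x_5) = 0.957062, coefficient = 4
x_6 = 3.0000, f(x_6) = 0.423360, coefficient = 1

I ≈ (0.208333/3) × 26.139393 = 1.815236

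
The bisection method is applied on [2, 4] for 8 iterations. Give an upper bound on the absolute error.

Bisection error bound: |error| ≤ (b-a)/2^n
|error| ≤ (4 - 2)/2^8 = 2/2^8
|error| ≤ 0.0078125000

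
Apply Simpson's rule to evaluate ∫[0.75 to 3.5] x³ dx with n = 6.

f(x) = x³
a = 0.75, b = 3.5, n = 6
h = (b - a)/n = 0.458333

Simpson's rule: (h/3)[f(x₀) + 4f(x₁) + 2f(x₂) + ... + f(xₙ)]

x_0 = 0.7500, f(x_0) = 0.421875, coefficient = 1
x_1 = 1.2083, f(x_1) = 1.764251, coefficient = 4
x_2 = 1.6667, f(x_2) = 4.629630, coefficient = 2
x_3 = 2.1250, f(x_3) = 9.595703, coefficient = 4
x_4 = 2.5833, f(x_4) = 17.240162, coefficient = 2
x_5 = 3.0417, f(x_5) = 28.140697, coefficient = 4
x_6 = 3.5000, f(x_6) = 42.875000, coefficient = 1

I ≈ (0.458333/3) × 245.039062 = 37.436523
Exact value: 37.436523
Error: 0.000000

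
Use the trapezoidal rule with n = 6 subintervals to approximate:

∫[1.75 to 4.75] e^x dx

f(x) = e^x
a = 1.75, b = 4.75, n = 6
h = (b - a)/n = 0.500000

Trapezoidal rule: (h/2)[f(x₀) + 2f(x₁) + 2f(x₂) + ... + f(xₙ)]

x_0 = 1.7500, f(x_0) = 5.754603, coefficient = 1
x_1 = 2.2500, f(x_1) = 9.487736, coefficient = 2
x_2 = 2.7500, f(x_2) = 15.642632, coefficient = 2
x_3 = 3.2500, f(x_3) = 25.790340, coefficient = 2
x_4 = 3.7500, f(x_4) = 42.521082, coefficient = 2
x_5 = 4.2500, f(x_5) = 70.105412, coefficient = 2
x_6 = 4.7500, f(x_6) = 115.584285, coefficient = 1

I ≈ (0.500000/2) × 448.433291 = 112.108323
Exact value: 109.829682
Error: 2.278641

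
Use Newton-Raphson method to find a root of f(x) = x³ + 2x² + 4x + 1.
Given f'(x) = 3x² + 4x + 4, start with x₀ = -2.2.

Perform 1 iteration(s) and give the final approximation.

f(x) = x³ + 2x² + 4x + 1
f'(x) = 3x² + 4x + 4
x₀ = -2.2

Newton-Raphson formula: x_{n+1} = x_n - f(x_n)/f'(x_n)

Iteration 1:
  f(-2.200000) = -8.768000
  f'(-2.200000) = 9.720000
  x_1 = -2.200000 - (-8.768000)/9.720000 = -1.297942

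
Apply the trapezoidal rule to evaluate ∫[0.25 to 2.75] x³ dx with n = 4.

f(x) = x³
a = 0.25, b = 2.75, n = 4
h = (b - a)/n = 0.625000

Trapezoidal rule: (h/2)[f(x₀) + 2f(x₁) + 2f(x₂) + ... + f(xₙ)]

x_0 = 0.2500, f(x_0) = 0.015625, coefficient = 1
x_1 = 0.8750, f(x_1) = 0.669922, coefficient = 2
x_2 = 1.5000, f(x_2) = 3.375000, coefficient = 2
x_3 = 2.1250, f(x_3) = 9.595703, coefficient = 2
x_4 = 2.7500, f(x_4) = 20.796875, coefficient = 1

I ≈ (0.625000/2) × 48.093750 = 15.029297
Exact value: 14.296875
Error: 0.732422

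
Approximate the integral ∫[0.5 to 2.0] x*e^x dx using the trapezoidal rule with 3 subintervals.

f(x) = x*e^x
a = 0.5, b = 2.0, n = 3
h = (b - a)/n = 0.500000

Trapezoidal rule: (h/2)[f(x₀) + 2f(x₁) + 2f(x₂) + ... + f(xₙ)]

x_0 = 0.5000, f(x_0) = 0.824361, coefficient = 1
x_1 = 1.0000, f(x_1) = 2.718282, coefficient = 2
x_2 = 1.5000, f(x_2) = 6.722534, coefficient = 2
x_3 = 2.0000, f(x_3) = 14.778112, coefficient = 1

I ≈ (0.500000/2) × 34.484104 = 8.621026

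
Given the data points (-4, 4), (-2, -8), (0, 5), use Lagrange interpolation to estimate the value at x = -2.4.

Lagrange interpolation formula:
P(x) = Σ yᵢ × Lᵢ(x)
where Lᵢ(x) = Π_{j≠i} (x - xⱼ)/(xᵢ - xⱼ)

L_0(-2.4) = (-2.4 - (-2))/(-4 - (-2)) × (-2.4 - 0)/(-4 - 0) = 0.120000
L_1(-2.4) = (-2.4 - (-4))/(-2 - (-4)) × (-2.4 - 0)/(-2 - 0) = 0.960000
L_2(-2.4) = (-2.4 - (-4))/(0 - (-4)) × (-2.4 - (-2))/(0 - (-2)) = -0.080000

P(-2.4) = 4×L_0(-2.4) + (-8)×L_1(-2.4) + 5×L_2(-2.4)
P(-2.4) = -7.600000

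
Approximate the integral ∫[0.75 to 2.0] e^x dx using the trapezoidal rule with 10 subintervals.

f(x) = e^x
a = 0.75, b = 2.0, n = 10
h = (b - a)/n = 0.125000

Trapezoidal rule: (h/2)[f(x₀) + 2f(x₁) + 2f(x₂) + ... + f(xₙ)]

x_0 = 0.7500, f(x_0) = 2.117000, coefficient = 1
x_1 = 0.8750, f(x_1) = 2.398875, coefficient = 2
x_2 = 1.0000, f(x_2) = 2.718282, coefficient = 2
x_3 = 1.1250, f(x_3) = 3.080217, coefficient = 2
x_4 = 1.2500, f(x_4) = 3.490343, coefficient = 2
x_5 = 1.3750, f(x_5) = 3.955077, coefficient = 2
x_6 = 1.5000, f(x_6) = 4.481689, coefficient = 2
x_7 = 1.6250, f(x_7) = 5.078419, coefficient = 2
x_8 = 1.7500, f(x_8) = 5.754603, coefficient = 2
x_9 = 1.8750, f(x_9) = 6.520819, coefficient = 2
x_10 = 2.0000, f(x_10) = 7.389056, coefficient = 1

I ≈ (0.125000/2) × 84.462703 = 5.278919
Exact value: 5.272056
Error: 0.006863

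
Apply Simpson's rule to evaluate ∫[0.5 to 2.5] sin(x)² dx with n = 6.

f(x) = sin(x)²
a = 0.5, b = 2.5, n = 6
h = (b - a)/n = 0.333333

Simpson's rule: (h/3)[f(x₀) + 4f(x₁) + 2f(x₂) + ... + f(xₙ)]

x_0 = 0.5000, f(x_0) = 0.229849, coefficient = 1
x_1 = 0.8333, f(x_1) = 0.547862, coefficient = 4
x_2 = 1.1667, f(x_2) = 0.845379, coefficient = 2
x_3 = 1.5000, f(x_3) = 0.994996, coefficient = 4
x_4 = 1.8333, f(x_4) = 0.932643, coefficient = 2
x_5 = 2.1667, f(x_5) = 0.685022, coefficient = 4
x_6 = 2.5000, f(x_6) = 0.358169, coefficient = 1

I ≈ (0.333333/3) × 13.055581 = 1.450620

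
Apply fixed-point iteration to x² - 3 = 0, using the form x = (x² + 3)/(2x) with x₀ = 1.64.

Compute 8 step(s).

Equation: x² - 3 = 0
Fixed-point form: x = (x² + 3)/(2x)
x₀ = 1.64

x_1 = g(1.640000) = 1.734634
x_2 = g(1.734634) = 1.732053
x_3 = g(1.732053) = 1.732051
x_4 = g(1.732051) = 1.732051
x_5 = g(1.732051) = 1.732051
x_6 = g(1.732051) = 1.732051
x_7 = g(1.732051) = 1.732051
x_8 = g(1.732051) = 1.732051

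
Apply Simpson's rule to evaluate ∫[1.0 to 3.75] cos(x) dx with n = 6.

f(x) = cos(x)
a = 1.0, b = 3.75, n = 6
h = (b - a)/n = 0.458333

Simpson's rule: (h/3)[f(x₀) + 4f(x₁) + 2f(x₂) + ... + f(xₙ)]

x_0 = 1.0000, f(x_0) = 0.540302, coefficient = 1
x_1 = 1.4583, f(x_1) = 0.112226, coefficient = 4
x_2 = 1.9167, f(x_2) = -0.339016, coefficient = 2
x_3 = 2.3750, f(x_3) = -0.720278, coefficient = 4
x_4 = 2.8333, f(x_4) = -0.952863, coefficient = 2
x_5 = 3.2917, f(x_5) = -0.988760, coefficient = 4
x_6 = 3.7500, f(x_6) = -0.820559, coefficient = 1

I ≈ (0.458333/3) × -9.251264 = -1.413388
Exact value: -1.413032
Error: 0.000355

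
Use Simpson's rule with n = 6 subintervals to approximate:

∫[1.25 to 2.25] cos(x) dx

f(x) = cos(x)
a = 1.25, b = 2.25, n = 6
h = (b - a)/n = 0.166667

Simpson's rule: (h/3)[f(x₀) + 4f(x₁) + 2f(x₂) + ... + f(xₙ)]

x_0 = 1.2500, f(x_0) = 0.315322, coefficient = 1
x_1 = 1.4167, f(x_1) = 0.153520, coefficient = 4
x_2 = 1.5833, f(x_2) = -0.012537, coefficient = 2
x_3 = 1.7500, f(x_3) = -0.178246, coefficient = 4
x_4 = 1.9167, f(x_4) = -0.339016, coefficient = 2
x_5 = 2.0833, f(x_5) = -0.490390, coefficient = 4
x_6 = 2.2500, f(x_6) = -0.628174, coefficient = 1

I ≈ (0.166667/3) × -3.076419 = -0.170912
Exact value: -0.170911
Error: 0.000001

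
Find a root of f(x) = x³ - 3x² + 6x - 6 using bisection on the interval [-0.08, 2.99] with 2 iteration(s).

f(x) = x³ - 3x² + 6x - 6
Initial interval: [-0.08, 2.99]

Iteration 1:
  c_1 = (-0.080000 + 2.990000)/2 = 1.455000
  f(c_1) = f(1.455000) = -0.540804
  f(a) × f(c) ≥ 0, new interval: [1.455000, 2.990000]
Iteration 2:
  c_2 = (1.455000 + 2.990000)/2 = 2.222500
  f(c_2) = f(2.222500) = 3.494534
  f(a) × f(c) < 0, new interval: [1.455000, 2.222500]

After 2 iteration(s), the approximation is c_2 = 2.222500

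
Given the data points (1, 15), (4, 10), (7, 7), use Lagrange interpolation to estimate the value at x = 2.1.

Lagrange interpolation formula:
P(x) = Σ yᵢ × Lᵢ(x)
where Lᵢ(x) = Π_{j≠i} (x - xⱼ)/(xᵢ - xⱼ)

L_0(2.1) = (2.1 - 4)/(1 - 4) × (2.1 - 7)/(1 - 7) = 0.517222
L_1(2.1) = (2.1 - 1)/(4 - 1) × (2.1 - 7)/(4 - 7) = 0.598889
L_2(2.1) = (2.1 - 1)/(7 - 1) × (2.1 - 4)/(7 - 4) = -0.116111

P(2.1) = 15×L_0(2.1) + 10×L_1(2.1) + 7×L_2(2.1)
P(2.1) = 12.934444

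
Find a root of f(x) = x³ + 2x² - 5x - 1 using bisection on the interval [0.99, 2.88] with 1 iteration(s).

f(x) = x³ + 2x² - 5x - 1
Initial interval: [0.99, 2.88]

Iteration 1:
  c_1 = (0.990000 + 2.880000)/2 = 1.935000
  f(c_1) = f(1.935000) = 4.058525
  f(a) × f(c) < 0, new interval: [0.990000, 1.935000]

After 1 iteration(s), the approximation is c_1 = 1.935000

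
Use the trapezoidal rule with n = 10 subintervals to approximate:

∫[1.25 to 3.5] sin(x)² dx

f(x) = sin(x)²
a = 1.25, b = 3.5, n = 10
h = (b - a)/n = 0.225000

Trapezoidal rule: (h/2)[f(x₀) + 2f(x₁) + 2f(x₂) + ... + f(xₙ)]

x_0 = 1.2500, f(x_0) = 0.900572, coefficient = 1
x_1 = 1.4750, f(x_1) = 0.990851, coefficient = 2
x_2 = 1.7000, f(x_2) = 0.983399, coefficient = 2
x_3 = 1.9250, f(x_3) = 0.879700, coefficient = 2
x_4 = 2.1500, f(x_4) = 0.700400, coefficient = 2
x_5 = 2.3750, f(x_5) = 0.481199, coefficient = 2
x_6 = 2.6000, f(x_6) = 0.265742, coefficient = 2
x_7 = 2.8250, f(x_7) = 0.096927, coefficient = 2
x_8 = 3.0500, f(x_8) = 0.008366, coefficient = 2
x_9 = 3.2750, f(x_9) = 0.017692, coefficient = 2
x_10 = 3.5000, f(x_10) = 0.123049, coefficient = 1

I ≈ (0.225000/2) × 9.872170 = 1.110619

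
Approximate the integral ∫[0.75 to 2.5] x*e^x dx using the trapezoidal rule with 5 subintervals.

f(x) = x*e^x
a = 0.75, b = 2.5, n = 5
h = (b - a)/n = 0.350000

Trapezoidal rule: (h/2)[f(x₀) + 2f(x₁) + 2f(x₂) + ... + f(xₙ)]

x_0 = 0.7500, f(x_0) = 1.587750, coefficient = 1
x_1 = 1.1000, f(x_1) = 3.304583, coefficient = 2
x_2 = 1.4500, f(x_2) = 6.181516, coefficient = 2
x_3 = 1.8000, f(x_3) = 10.889365, coefficient = 2
x_4 = 2.1500, f(x_4) = 18.457446, coefficient = 2
x_5 = 2.5000, f(x_5) = 30.456235, coefficient = 1

I ≈ (0.350000/2) × 109.709804 = 19.199216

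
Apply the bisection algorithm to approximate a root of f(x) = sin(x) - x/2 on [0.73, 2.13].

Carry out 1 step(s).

f(x) = sin(x) - x/2
Initial interval: [0.73, 2.13]

Iteration 1:
  c_1 = (0.730000 + 2.130000)/2 = 1.430000
  f(c_1) = f(1.430000) = 0.275105
  f(a) × f(c) ≥ 0, new interval: [1.430000, 2.130000]

After 1 iteration(s), the approximation is c_1 = 1.430000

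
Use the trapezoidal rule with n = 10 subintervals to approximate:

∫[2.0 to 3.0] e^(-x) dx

f(x) = e^(-x)
a = 2.0, b = 3.0, n = 10
h = (b - a)/n = 0.100000

Trapezoidal rule: (h/2)[f(x₀) + 2f(x₁) + 2f(x₂) + ... + f(xₙ)]

x_0 = 2.0000, f(x_0) = 0.135335, coefficient = 1
x_1 = 2.1000, f(x_1) = 0.122456, coefficient = 2
x_2 = 2.2000, f(x_2) = 0.110803, coefficient = 2
x_3 = 2.3000, f(x_3) = 0.100259, coefficient = 2
x_4 = 2.4000, f(x_4) = 0.090718, coefficient = 2
x_5 = 2.5000, f(x_5) = 0.082085, coefficient = 2
x_6 = 2.6000, f(x_6) = 0.074274, coefficient = 2
x_7 = 2.7000, f(x_7) = 0.067206, coefficient = 2
x_8 = 2.8000, f(x_8) = 0.060810, coefficient = 2
x_9 = 2.9000, f(x_9) = 0.055023, coefficient = 2
x_10 = 3.0000, f(x_10) = 0.049787, coefficient = 1

I ≈ (0.100000/2) × 1.712390 = 0.085619
Exact value: 0.085548
Error: 0.000071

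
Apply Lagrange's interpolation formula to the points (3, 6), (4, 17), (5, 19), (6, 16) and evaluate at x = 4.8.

Lagrange interpolation formula:
P(x) = Σ yᵢ × Lᵢ(x)
where Lᵢ(x) = Π_{j≠i} (x - xⱼ)/(xᵢ - xⱼ)

L_0(4.8) = (4.8 - 4)/(3 - 4) × (4.8 - 5)/(3 - 5) × (4.8 - 6)/(3 - 6) = -0.032000
L_1(4.8) = (4.8 - 3)/(4 - 3) × (4.8 - 5)/(4 - 5) × (4.8 - 6)/(4 - 6) = 0.216000
L_2(4.8) = (4.8 - 3)/(5 - 3) × (4.8 - 4)/(5 - 4) × (4.8 - 6)/(5 - 6) = 0.864000
L_3(4.8) = (4.8 - 3)/(6 - 3) × (4.8 - 4)/(6 - 4) × (4.8 - 5)/(6 - 5) = -0.048000

P(4.8) = 6×L_0(4.8) + 17×L_1(4.8) + 19×L_2(4.8) + 16×L_3(4.8)
P(4.8) = 19.128000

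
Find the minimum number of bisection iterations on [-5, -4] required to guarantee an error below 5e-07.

We need (b-a)/2^n ≤ 5e-07
(-4 - (-5))/2^n ≤ 5e-07
1/2^n ≤ 5e-07
2^n ≥ 2000000
n ≥ log₂(2000000) = 20.93
n ≥ 21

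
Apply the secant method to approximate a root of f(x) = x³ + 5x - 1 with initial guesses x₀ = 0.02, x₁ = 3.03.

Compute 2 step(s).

f(x) = x³ + 5x - 1
x₀ = 0.02, x₁ = 3.03

Secant formula: x_{n+1} = x_n - f(x_n)(x_n - x_{n-1})/(f(x_n) - f(x_{n-1}))

Iteration 1:
  f(0.020000) = -0.899992
  f(3.030000) = 41.968127
  x_2 = 3.030000 - 41.968127×(3.030000 - 0.020000)/(41.968127 - (-0.899992))
       = 0.083193
Iteration 2:
  f(3.030000) = 41.968127
  f(0.083193) = -0.583458
  x_3 = 0.083193 - (-0.583458)×(0.083193 - 3.030000)/(-0.583458 - 41.968127)
       = 0.123599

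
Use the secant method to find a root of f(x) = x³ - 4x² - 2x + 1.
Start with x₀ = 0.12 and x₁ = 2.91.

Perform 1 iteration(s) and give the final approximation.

f(x) = x³ - 4x² - 2x + 1
x₀ = 0.12, x₁ = 2.91

Secant formula: x_{n+1} = x_n - f(x_n)(x_n - x_{n-1})/(f(x_n) - f(x_{n-1}))

Iteration 1:
  f(0.120000) = 0.704128
  f(2.910000) = -14.050229
  x_2 = 2.910000 - (-14.050229)×(2.910000 - 0.120000)/(-14.050229 - 0.704128)
       = 0.253148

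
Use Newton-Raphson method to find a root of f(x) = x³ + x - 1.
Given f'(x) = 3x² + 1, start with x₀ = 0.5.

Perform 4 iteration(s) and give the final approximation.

f(x) = x³ + x - 1
f'(x) = 3x² + 1
x₀ = 0.5

Newton-Raphson formula: x_{n+1} = x_n - f(x_n)/f'(x_n)

Iteration 1:
  f(0.500000) = -0.375000
  f'(0.500000) = 1.750000
  x_1 = 0.500000 - (-0.375000)/1.750000 = 0.714286
Iteration 2:
  f(0.714286) = 0.078717
  f'(0.714286) = 2.530612
  x_2 = 0.714286 - 0.078717/2.530612 = 0.683180
Iteration 3:
  f(0.683180) = 0.002043
  f'(0.683180) = 2.400204
  x_3 = 0.683180 - 0.002043/2.400204 = 0.682328
Iteration 4:
  f(0.682328) = 0.000001
  f'(0.682328) = 2.396716
  x_4 = 0.682328 - 0.000001/2.396716 = 0.682328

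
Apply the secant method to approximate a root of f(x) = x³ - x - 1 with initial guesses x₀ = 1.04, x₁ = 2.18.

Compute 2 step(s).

f(x) = x³ - x - 1
x₀ = 1.04, x₁ = 2.18

Secant formula: x_{n+1} = x_n - f(x_n)(x_n - x_{n-1})/(f(x_n) - f(x_{n-1}))

Iteration 1:
  f(1.040000) = -0.915136
  f(2.180000) = 7.180232
  x_2 = 2.180000 - 7.180232×(2.180000 - 1.040000)/(7.180232 - (-0.915136))
       = 1.168871
Iteration 2:
  f(2.180000) = 7.180232
  f(1.168871) = -0.571891
  x_3 = 1.168871 - (-0.571891)×(1.168871 - 2.180000)/(-0.571891 - 7.180232)
       = 1.243464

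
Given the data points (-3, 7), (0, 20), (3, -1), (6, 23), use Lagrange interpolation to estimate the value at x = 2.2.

Lagrange interpolation formula:
P(x) = Σ yᵢ × Lᵢ(x)
where Lᵢ(x) = Π_{j≠i} (x - xⱼ)/(xᵢ - xⱼ)

L_0(2.2) = (2.2 - 0)/(-3 - 0) × (2.2 - 3)/(-3 - 3) × (2.2 - 6)/(-3 - 6) = -0.041284
L_1(2.2) = (2.2 - (-3))/(0 - (-3)) × (2.2 - 3)/(0 - 3) × (2.2 - 6)/(0 - 6) = 0.292741
L_2(2.2) = (2.2 - (-3))/(3 - (-3)) × (2.2 - 0)/(3 - 0) × (2.2 - 6)/(3 - 6) = 0.805037
L_3(2.2) = (2.2 - (-3))/(6 - (-3)) × (2.2 - 0)/(6 - 0) × (2.2 - 3)/(6 - 3) = -0.056494

P(2.2) = 7×L_0(2.2) + 20×L_1(2.2) + (-1)×L_2(2.2) + 23×L_3(2.2)
P(2.2) = 3.461432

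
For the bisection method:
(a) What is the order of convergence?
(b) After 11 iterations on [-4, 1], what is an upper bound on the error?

(a) Bisection has linear (order 1) convergence; the error is halved each step.

(b) Error bound = (b-a)/2^n = (1 - (-4))/2^{11}
    = 5/2^{11}

(a) 1 (linear); (b) error ≤ 2.44e-03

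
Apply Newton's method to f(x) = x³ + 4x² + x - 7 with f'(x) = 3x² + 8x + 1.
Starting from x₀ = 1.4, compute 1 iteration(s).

f(x) = x³ + 4x² + x - 7
f'(x) = 3x² + 8x + 1
x₀ = 1.4

Newton-Raphson formula: x_{n+1} = x_n - f(x_n)/f'(x_n)

Iteration 1:
  f(1.400000) = 4.984000
  f'(1.400000) = 18.080000
  x_1 = 1.400000 - 4.984000/18.080000 = 1.124336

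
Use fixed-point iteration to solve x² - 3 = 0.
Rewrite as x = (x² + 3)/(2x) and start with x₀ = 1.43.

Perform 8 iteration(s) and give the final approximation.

Equation: x² - 3 = 0
Fixed-point form: x = (x² + 3)/(2x)
x₀ = 1.43

x_1 = g(1.430000) = 1.763951
x_2 = g(1.763951) = 1.732339
x_3 = g(1.732339) = 1.732051
x_4 = g(1.732051) = 1.732051
x_5 = g(1.732051) = 1.732051
x_6 = g(1.732051) = 1.732051
x_7 = g(1.732051) = 1.732051
x_8 = g(1.732051) = 1.732051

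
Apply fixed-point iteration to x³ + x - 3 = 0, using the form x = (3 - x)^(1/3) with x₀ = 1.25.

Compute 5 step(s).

Equation: x³ + x - 3 = 0
Fixed-point form: x = (3 - x)^(1/3)
x₀ = 1.25

x_1 = g(1.250000) = 1.205071
x_2 = g(1.205071) = 1.215297
x_3 = g(1.215297) = 1.212985
x_4 = g(1.212985) = 1.213508
x_5 = g(1.213508) = 1.213390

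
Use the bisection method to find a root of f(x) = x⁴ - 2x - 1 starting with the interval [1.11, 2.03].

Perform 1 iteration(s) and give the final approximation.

f(x) = x⁴ - 2x - 1
Initial interval: [1.11, 2.03]

Iteration 1:
  c_1 = (1.110000 + 2.030000)/2 = 1.570000
  f(c_1) = f(1.570000) = 1.935732
  f(a) × f(c) < 0, new interval: [1.110000, 1.570000]

After 1 iteration(s), the approximation is c_1 = 1.570000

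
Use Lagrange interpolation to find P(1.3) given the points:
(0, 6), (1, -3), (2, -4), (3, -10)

Lagrange interpolation formula:
P(x) = Σ yᵢ × Lᵢ(x)
where Lᵢ(x) = Π_{j≠i} (x - xⱼ)/(xᵢ - xⱼ)

L_0(1.3) = (1.3 - 1)/(0 - 1) × (1.3 - 2)/(0 - 2) × (1.3 - 3)/(0 - 3) = -0.059500
L_1(1.3) = (1.3 - 0)/(1 - 0) × (1.3 - 2)/(1 - 2) × (1.3 - 3)/(1 - 3) = 0.773500
L_2(1.3) = (1.3 - 0)/(2 - 0) × (1.3 - 1)/(2 - 1) × (1.3 - 3)/(2 - 3) = 0.331500
L_3(1.3) = (1.3 - 0)/(3 - 0) × (1.3 - 1)/(3 - 1) × (1.3 - 2)/(3 - 2) = -0.045500

P(1.3) = 6×L_0(1.3) + (-3)×L_1(1.3) + (-4)×L_2(1.3) + (-10)×L_3(1.3)
P(1.3) = -3.548500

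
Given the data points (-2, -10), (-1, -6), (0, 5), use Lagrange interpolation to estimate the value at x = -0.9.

Lagrange interpolation formula:
P(x) = Σ yᵢ × Lᵢ(x)
where Lᵢ(x) = Π_{j≠i} (x - xⱼ)/(xᵢ - xⱼ)

L_0(-0.9) = (-0.9 - (-1))/(-2 - (-1)) × (-0.9 - 0)/(-2 - 0) = -0.045000
L_1(-0.9) = (-0.9 - (-2))/(-1 - (-2)) × (-0.9 - 0)/(-1 - 0) = 0.990000
L_2(-0.9) = (-0.9 - (-2))/(0 - (-2)) × (-0.9 - (-1))/(0 - (-1)) = 0.055000

P(-0.9) = (-10)×L_0(-0.9) + (-6)×L_1(-0.9) + 5×L_2(-0.9)
P(-0.9) = -5.215000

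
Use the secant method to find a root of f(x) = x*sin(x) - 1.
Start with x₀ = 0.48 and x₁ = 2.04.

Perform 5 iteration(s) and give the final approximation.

f(x) = x*sin(x) - 1
x₀ = 0.48, x₁ = 2.04

Secant formula: x_{n+1} = x_n - f(x_n)(x_n - x_{n-1})/(f(x_n) - f(x_{n-1}))

Iteration 1:
  f(0.480000) = -0.778346
  f(2.040000) = 0.819534
  x_2 = 2.040000 - 0.819534×(2.040000 - 0.480000)/(0.819534 - (-0.778346))
       = 1.239894
Iteration 2:
  f(2.040000) = 0.819534
  f(1.239894) = 0.172629
  x_3 = 1.239894 - 0.172629×(1.239894 - 2.040000)/(0.172629 - 0.819534)
       = 1.026383
Iteration 3:
  f(1.239894) = 0.172629
  f(1.026383) = -0.122000
  x_4 = 1.026383 - (-0.122000)×(1.026383 - 1.239894)/(-0.122000 - 0.172629)
       = 1.114794
Iteration 4:
  f(1.026383) = -0.122000
  f(1.114794) = 0.000884
  x_5 = 1.114794 - 0.000884×(1.114794 - 1.026383)/(0.000884 - (-0.122000))
       = 1.114158
Iteration 5:
  f(1.114794) = 0.000884
  f(1.114158) = 0.000001
  x_6 = 1.114158 - 0.000001×(1.114158 - 1.114794)/(0.000001 - 0.000884)
       = 1.114157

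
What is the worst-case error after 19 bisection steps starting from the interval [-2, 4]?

Bisection error bound: |error| ≤ (b-a)/2^n
|error| ≤ (4 - (-2))/2^19 = 6/2^19
|error| ≤ 0.0000114441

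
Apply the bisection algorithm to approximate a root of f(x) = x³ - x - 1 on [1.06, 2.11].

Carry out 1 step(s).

f(x) = x³ - x - 1
Initial interval: [1.06, 2.11]

Iteration 1:
  c_1 = (1.060000 + 2.110000)/2 = 1.585000
  f(c_1) = f(1.585000) = 1.396877
  f(a) × f(c) < 0, new interval: [1.060000, 1.585000]

After 1 iteration(s), the approximation is c_1 = 1.585000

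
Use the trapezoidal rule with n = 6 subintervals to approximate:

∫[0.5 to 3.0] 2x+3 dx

f(x) = 2x+3
a = 0.5, b = 3.0, n = 6
h = (b - a)/n = 0.416667

Trapezoidal rule: (h/2)[f(x₀) + 2f(x₁) + 2f(x₂) + ... + f(xₙ)]

x_0 = 0.5000, f(x_0) = 4.000000, coefficient = 1
x_1 = 0.9167, f(x_1) = 4.833333, coefficient = 2
x_2 = 1.3333, f(x_2) = 5.666667, coefficient = 2
x_3 = 1.7500, f(x_3) = 6.500000, coefficient = 2
x_4 = 2.1667, f(x_4) = 7.333333, coefficient = 2
x_5 = 2.5833, f(x_5) = 8.166667, coefficient = 2
x_6 = 3.0000, f(x_6) = 9.000000, coefficient = 1

I ≈ (0.416667/2) × 78.000000 = 16.250000
Exact value: 16.250000
Error: 0.000000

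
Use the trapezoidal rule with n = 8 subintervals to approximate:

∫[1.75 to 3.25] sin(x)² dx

f(x) = sin(x)²
a = 1.75, b = 3.25, n = 8
h = (b - a)/n = 0.187500

Trapezoidal rule: (h/2)[f(x₀) + 2f(x₁) + 2f(x₂) + ... + f(xₙ)]

x_0 = 1.7500, f(x_0) = 0.968228, coefficient = 1
x_1 = 1.9375, f(x_1) = 0.871449, coefficient = 2
x_2 = 2.1250, f(x_2) = 0.723044, coefficient = 2
x_3 = 2.3125, f(x_3) = 0.543639, coefficient = 2
x_4 = 2.5000, f(x_4) = 0.358169, coefficient = 2
x_5 = 2.6875, f(x_5) = 0.192411, coefficient = 2
x_6 = 2.8750, f(x_6) = 0.069404, coefficient = 2
x_7 = 3.0625, f(x_7) = 0.006243, coefficient = 2
x_8 = 3.2500, f(x_8) = 0.011706, coefficient = 1

I ≈ (0.187500/2) × 6.508651 = 0.610186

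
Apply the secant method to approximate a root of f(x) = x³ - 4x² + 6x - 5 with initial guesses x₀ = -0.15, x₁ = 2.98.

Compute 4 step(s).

f(x) = x³ - 4x² + 6x - 5
x₀ = -0.15, x₁ = 2.98

Secant formula: x_{n+1} = x_n - f(x_n)(x_n - x_{n-1})/(f(x_n) - f(x_{n-1}))

Iteration 1:
  f(-0.150000) = -5.993375
  f(2.980000) = 3.821992
  x_2 = 2.980000 - 3.821992×(2.980000 - (-0.150000))/(3.821992 - (-5.993375))
       = 1.761214
Iteration 2:
  f(2.980000) = 3.821992
  f(1.761214) = -1.377150
  x_3 = 1.761214 - (-1.377150)×(1.761214 - 2.980000)/(-1.377150 - 3.821992)
       = 2.084046
Iteration 3:
  f(1.761214) = -1.377150
  f(2.084046) = -0.817187
  x_4 = 2.084046 - (-0.817187)×(2.084046 - 1.761214)/(-0.817187 - (-1.377150))
       = 2.555174
Iteration 4:
  f(2.084046) = -0.817187
  f(2.555174) = 0.897898
  x_5 = 2.555174 - 0.897898×(2.555174 - 2.084046)/(0.897898 - (-0.817187))
       = 2.308524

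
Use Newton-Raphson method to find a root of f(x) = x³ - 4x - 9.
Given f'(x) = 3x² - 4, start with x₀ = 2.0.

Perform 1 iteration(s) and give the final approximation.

f(x) = x³ - 4x - 9
f'(x) = 3x² - 4
x₀ = 2.0

Newton-Raphson formula: x_{n+1} = x_n - f(x_n)/f'(x_n)

Iteration 1:
  f(2.000000) = -9.000000
  f'(2.000000) = 8.000000
  x_1 = 2.000000 - (-9.000000)/8.000000 = 3.125000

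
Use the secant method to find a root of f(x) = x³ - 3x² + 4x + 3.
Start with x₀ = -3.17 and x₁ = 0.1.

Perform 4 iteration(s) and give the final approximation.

f(x) = x³ - 3x² + 4x + 3
x₀ = -3.17, x₁ = 0.1

Secant formula: x_{n+1} = x_n - f(x_n)(x_n - x_{n-1})/(f(x_n) - f(x_{n-1}))

Iteration 1:
  f(-3.170000) = -71.681713
  f(0.100000) = 3.371000
  x_2 = 0.100000 - 3.371000×(0.100000 - (-3.170000))/(3.371000 - (-71.681713))
       = -0.046872
Iteration 2:
  f(0.100000) = 3.371000
  f(-0.046872) = 2.805816
  x_3 = -0.046872 - 2.805816×(-0.046872 - 0.100000)/(2.805816 - 3.371000)
       = -0.776011
Iteration 3:
  f(-0.046872) = 2.805816
  f(-0.776011) = -2.377928
  x_4 = -0.776011 - (-2.377928)×(-0.776011 - (-0.046872))/(-2.377928 - 2.805816)
       = -0.441535
Iteration 4:
  f(-0.776011) = -2.377928
  f(-0.441535) = 0.562925
  x_5 = -0.441535 - 0.562925×(-0.441535 - (-0.776011))/(0.562925 - (-2.377928))
       = -0.505559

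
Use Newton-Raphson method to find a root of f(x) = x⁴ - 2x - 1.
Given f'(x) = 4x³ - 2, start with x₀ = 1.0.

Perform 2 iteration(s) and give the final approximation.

f(x) = x⁴ - 2x - 1
f'(x) = 4x³ - 2
x₀ = 1.0

Newton-Raphson formula: x_{n+1} = x_n - f(x_n)/f'(x_n)

Iteration 1:
  f(1.000000) = -2.000000
  f'(1.000000) = 2.000000
  x_1 = 1.000000 - (-2.000000)/2.000000 = 2.000000
Iteration 2:
  f(2.000000) = 11.000000
  f'(2.000000) = 30.000000
  x_2 = 2.000000 - 11.000000/30.000000 = 1.633333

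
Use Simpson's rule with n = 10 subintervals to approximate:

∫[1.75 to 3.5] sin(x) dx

f(x) = sin(x)
a = 1.75, b = 3.5, n = 10
h = (b - a)/n = 0.175000

Simpson's rule: (h/3)[f(x₀) + 4f(x₁) + 2f(x₂) + ... + f(xₙ)]

x_0 = 1.7500, f(x_0) = 0.983986, coefficient = 1
x_1 = 1.9250, f(x_1) = 0.937923, coefficient = 4
x_2 = 2.1000, f(x_2) = 0.863209, coefficient = 2
x_3 = 2.2750, f(x_3) = 0.762127, coefficient = 4
x_4 = 2.4500, f(x_4) = 0.637765, coefficient = 2
x_5 = 2.6250, f(x_5) = 0.493920, coefficient = 4
x_6 = 2.8000, f(x_6) = 0.334988, coefficient = 2
x_7 = 2.9750, f(x_7) = 0.165823, coefficient = 4
x_8 = 3.1500, f(x_8) = -0.008407, coefficient = 2
x_9 = 3.3250, f(x_9) = -0.182381, coefficient = 4
x_10 = 3.5000, f(x_10) = -0.350783, coefficient = 1

I ≈ (0.175000/3) × 12.997965 = 0.758215
Exact value: 0.758211
Error: 0.000004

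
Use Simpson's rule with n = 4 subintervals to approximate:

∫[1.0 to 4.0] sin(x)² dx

f(x) = sin(x)²
a = 1.0, b = 4.0, n = 4
h = (b - a)/n = 0.750000

Simpson's rule: (h/3)[f(x₀) + 4f(x₁) + 2f(x₂) + ... + f(xₙ)]

x_0 = 1.0000, f(x_0) = 0.708073, coefficient = 1
x_1 = 1.7500, f(x_1) = 0.968228, coefficient = 4
x_2 = 2.5000, f(x_2) = 0.358169, coefficient = 2
x_3 = 3.2500, f(x_3) = 0.011706, coefficient = 4
x_4 = 4.0000, f(x_4) = 0.572750, coefficient = 1

I ≈ (0.750000/3) × 5.916899 = 1.479225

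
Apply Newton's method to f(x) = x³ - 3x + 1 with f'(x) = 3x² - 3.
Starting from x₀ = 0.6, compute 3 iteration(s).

f(x) = x³ - 3x + 1
f'(x) = 3x² - 3
x₀ = 0.6

Newton-Raphson formula: x_{n+1} = x_n - f(x_n)/f'(x_n)

Iteration 1:
  f(0.600000) = -0.584000
  f'(0.600000) = -1.920000
  x_1 = 0.600000 - (-0.584000)/(-1.920000) = 0.295833
Iteration 2:
  f(0.295833) = 0.138391
  f'(0.295833) = -2.737448
  x_2 = 0.295833 - 0.138391/(-2.737448) = 0.346388
Iteration 3:
  f(0.346388) = 0.002397
  f'(0.346388) = -2.640046
  x_3 = 0.346388 - 0.002397/(-2.640046) = 0.347296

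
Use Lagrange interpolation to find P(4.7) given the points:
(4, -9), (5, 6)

Lagrange interpolation formula:
P(x) = Σ yᵢ × Lᵢ(x)
where Lᵢ(x) = Π_{j≠i} (x - xⱼ)/(xᵢ - xⱼ)

L_0(4.7) = (4.7 - 5)/(4 - 5) = 0.300000
L_1(4.7) = (4.7 - 4)/(5 - 4) = 0.700000

P(4.7) = (-9)×L_0(4.7) + 6×L_1(4.7)
P(4.7) = 1.500000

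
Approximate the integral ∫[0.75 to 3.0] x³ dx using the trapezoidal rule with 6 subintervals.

f(x) = x³
a = 0.75, b = 3.0, n = 6
h = (b - a)/n = 0.375000

Trapezoidal rule: (h/2)[f(x₀) + 2f(x₁) + 2f(x₂) + ... + f(xₙ)]

x_0 = 0.7500, f(x_0) = 0.421875, coefficient = 1
x_1 = 1.1250, f(x_1) = 1.423828, coefficient = 2
x_2 = 1.5000, f(x_2) = 3.375000, coefficient = 2
x_3 = 1.8750, f(x_3) = 6.591797, coefficient = 2
x_4 = 2.2500, f(x_4) = 11.390625, coefficient = 2
x_5 = 2.6250, f(x_5) = 18.087891, coefficient = 2
x_6 = 3.0000, f(x_6) = 27.000000, coefficient = 1

I ≈ (0.375000/2) × 109.160156 = 20.467529
Exact value: 20.170898
Error: 0.296631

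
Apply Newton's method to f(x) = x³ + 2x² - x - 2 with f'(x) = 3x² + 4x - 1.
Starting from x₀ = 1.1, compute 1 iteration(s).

f(x) = x³ + 2x² - x - 2
f'(x) = 3x² + 4x - 1
x₀ = 1.1

Newton-Raphson formula: x_{n+1} = x_n - f(x_n)/f'(x_n)

Iteration 1:
  f(1.100000) = 0.651000
  f'(1.100000) = 7.030000
  x_1 = 1.100000 - 0.651000/7.030000 = 1.007397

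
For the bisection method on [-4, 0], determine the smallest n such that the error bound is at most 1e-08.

We need (b-a)/2^n ≤ 1e-08
(0 - (-4))/2^n ≤ 1e-08
4/2^n ≤ 1e-08
2^n ≥ 400000000
n ≥ log₂(400000000) = 28.58
n ≥ 29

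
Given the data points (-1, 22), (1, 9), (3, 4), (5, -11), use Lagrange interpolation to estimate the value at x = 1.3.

Lagrange interpolation formula:
P(x) = Σ yᵢ × Lᵢ(x)
where Lᵢ(x) = Π_{j≠i} (x - xⱼ)/(xᵢ - xⱼ)

L_0(1.3) = (1.3 - 1)/(-1 - 1) × (1.3 - 3)/(-1 - 3) × (1.3 - 5)/(-1 - 5) = -0.039313
L_1(1.3) = (1.3 - (-1))/(1 - (-1)) × (1.3 - 3)/(1 - 3) × (1.3 - 5)/(1 - 5) = 0.904187
L_2(1.3) = (1.3 - (-1))/(3 - (-1)) × (1.3 - 1)/(3 - 1) × (1.3 - 5)/(3 - 5) = 0.159563
L_3(1.3) = (1.3 - (-1))/(5 - (-1)) × (1.3 - 1)/(5 - 1) × (1.3 - 3)/(5 - 3) = -0.024438

P(1.3) = 22×L_0(1.3) + 9×L_1(1.3) + 4×L_2(1.3) + (-11)×L_3(1.3)
P(1.3) = 8.179875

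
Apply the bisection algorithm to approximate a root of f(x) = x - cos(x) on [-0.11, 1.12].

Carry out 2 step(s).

f(x) = x - cos(x)
Initial interval: [-0.11, 1.12]

Iteration 1:
  c_1 = (-0.110000 + 1.120000)/2 = 0.505000
  f(c_1) = f(0.505000) = -0.370174
  f(a) × f(c) ≥ 0, new interval: [0.505000, 1.120000]
Iteration 2:
  c_2 = (0.505000 + 1.120000)/2 = 0.812500
  f(c_2) = f(0.812500) = 0.124814
  f(a) × f(c) < 0, new interval: [0.505000, 0.812500]

After 2 iteration(s), the approximation is c_2 = 0.812500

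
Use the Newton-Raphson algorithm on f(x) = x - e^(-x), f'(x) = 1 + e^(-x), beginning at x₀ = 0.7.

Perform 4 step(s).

f(x) = x - e^(-x)
f'(x) = 1 + e^(-x)
x₀ = 0.7

Newton-Raphson formula: x_{n+1} = x_n - f(x_n)/f'(x_n)

Iteration 1:
  f(0.700000) = 0.203415
  f'(0.700000) = 1.496585
  x_1 = 0.700000 - 0.203415/1.496585 = 0.564081
Iteration 2:
  f(0.564081) = -0.004802
  f'(0.564081) = 1.568883
  x_2 = 0.564081 - (-0.004802)/1.568883 = 0.567142
Iteration 3:
  f(0.567142) = -0.000003
  f'(0.567142) = 1.567144
  x_3 = 0.567142 - (-0.000003)/1.567144 = 0.567143
Iteration 4:
  f(0.567143) = 0.000000
  f'(0.567143) = 1.567143
  x_4 = 0.567143 - 0.000000/1.567143 = 0.567143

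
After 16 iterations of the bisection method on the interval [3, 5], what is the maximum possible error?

Bisection error bound: |error| ≤ (b-a)/2^n
|error| ≤ (5 - 3)/2^16 = 2/2^16
|error| ≤ 0.0000305176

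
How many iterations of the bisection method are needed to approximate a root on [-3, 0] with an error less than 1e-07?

We need (b-a)/2^n ≤ 1e-07
(0 - (-3))/2^n ≤ 1e-07
3/2^n ≤ 1e-07
2^n ≥ 30000000
n ≥ log₂(30000000) = 24.84
n ≥ 25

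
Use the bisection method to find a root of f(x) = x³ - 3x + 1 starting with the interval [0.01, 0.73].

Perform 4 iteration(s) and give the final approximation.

f(x) = x³ - 3x + 1
Initial interval: [0.01, 0.73]

Iteration 1:
  c_1 = (0.010000 + 0.730000)/2 = 0.370000
  f(c_1) = f(0.370000) = -0.059347
  f(a) × f(c) < 0, new interval: [0.010000, 0.370000]
Iteration 2:
  c_2 = (0.010000 + 0.370000)/2 = 0.190000
  f(c_2) = f(0.190000) = 0.436859
  f(a) × f(c) ≥ 0, new interval: [0.190000, 0.370000]
Iteration 3:
  c_3 = (0.190000 + 0.370000)/2 = 0.280000
  f(c_3) = f(0.280000) = 0.181952
  f(a) × f(c) ≥ 0, new interval: [0.280000, 0.370000]
Iteration 4:
  c_4 = (0.280000 + 0.370000)/2 = 0.325000
  f(c_4) = f(0.325000) = 0.059328
  f(a) × f(c) ≥ 0, new interval: [0.325000, 0.370000]

After 4 iteration(s), the approximation is c_4 = 0.325000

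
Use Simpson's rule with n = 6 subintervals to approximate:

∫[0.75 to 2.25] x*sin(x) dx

f(x) = x*sin(x)
a = 0.75, b = 2.25, n = 6
h = (b - a)/n = 0.250000

Simpson's rule: (h/3)[f(x₀) + 4f(x₁) + 2f(x₂) + ... + f(xₙ)]

x_0 = 0.7500, f(x_0) = 0.511229, coefficient = 1
x_1 = 1.0000, f(x_1) = 0.841471, coefficient = 4
x_2 = 1.2500, f(x_2) = 1.186231, coefficient = 2
x_3 = 1.5000, f(x_3) = 1.496242, coefficient = 4
x_4 = 1.7500, f(x_4) = 1.721975, coefficient = 2
x_5 = 2.0000, f(x_5) = 1.818595, coefficient = 4
x_6 = 2.2500, f(x_6) = 1.750665, coefficient = 1

I ≈ (0.250000/3) × 24.703539 = 2.058628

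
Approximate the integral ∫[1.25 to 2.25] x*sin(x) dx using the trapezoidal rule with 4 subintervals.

f(x) = x*sin(x)
a = 1.25, b = 2.25, n = 4
h = (b - a)/n = 0.250000

Trapezoidal rule: (h/2)[f(x₀) + 2f(x₁) + 2f(x₂) + ... + f(xₙ)]

x_0 = 1.2500, f(x_0) = 1.186231, coefficient = 1
x_1 = 1.5000, f(x_1) = 1.496242, coefficient = 2
x_2 = 1.7500, f(x_2) = 1.721975, coefficient = 2
x_3 = 2.0000, f(x_3) = 1.818595, coefficient = 2
x_4 = 2.2500, f(x_4) = 1.750665, coefficient = 1

I ≈ (0.250000/2) × 13.010521 = 1.626315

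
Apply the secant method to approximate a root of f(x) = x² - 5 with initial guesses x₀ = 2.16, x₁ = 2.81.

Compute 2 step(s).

f(x) = x² - 5
x₀ = 2.16, x₁ = 2.81

Secant formula: x_{n+1} = x_n - f(x_n)(x_n - x_{n-1})/(f(x_n) - f(x_{n-1}))

Iteration 1:
  f(2.160000) = -0.334400
  f(2.810000) = 2.896100
  x_2 = 2.810000 - 2.896100×(2.810000 - 2.160000)/(2.896100 - (-0.334400))
       = 2.227284
Iteration 2:
  f(2.810000) = 2.896100
  f(2.227284) = -0.039207
  x_3 = 2.227284 - (-0.039207)×(2.227284 - 2.810000)/(-0.039207 - 2.896100)
       = 2.235067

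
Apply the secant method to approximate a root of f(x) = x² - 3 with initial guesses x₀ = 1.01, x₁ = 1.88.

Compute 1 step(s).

f(x) = x² - 3
x₀ = 1.01, x₁ = 1.88

Secant formula: x_{n+1} = x_n - f(x_n)(x_n - x_{n-1})/(f(x_n) - f(x_{n-1}))

Iteration 1:
  f(1.010000) = -1.979900
  f(1.880000) = 0.534400
  x_2 = 1.880000 - 0.534400×(1.880000 - 1.010000)/(0.534400 - (-1.979900))
       = 1.695087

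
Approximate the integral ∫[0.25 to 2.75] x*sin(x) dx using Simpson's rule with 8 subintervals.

f(x) = x*sin(x)
a = 0.25, b = 2.75, n = 8
h = (b - a)/n = 0.312500

Simpson's rule: (h/3)[f(x₀) + 4f(x₁) + 2f(x₂) + ... + f(xₙ)]

x_0 = 0.2500, f(x_0) = 0.061851, coefficient = 1
x_1 = 0.5625, f(x_1) = 0.299983, coefficient = 4
x_2 = 0.8750, f(x_2) = 0.671601, coefficient = 2
x_3 = 1.1875, f(x_3) = 1.101331, coefficient = 4
x_4 = 1.5000, f(x_4) = 1.496242, coefficient = 2
x_5 = 1.8125, f(x_5) = 1.759814, coefficient = 4
x_6 = 2.1250, f(x_6) = 1.806930, coefficient = 2
x_7 = 2.4375, f(x_7) = 1.577897, coefficient = 4
x_8 = 2.7500, f(x_8) = 1.049568, coefficient = 1

I ≈ (0.312500/3) × 28.017064 = 2.918444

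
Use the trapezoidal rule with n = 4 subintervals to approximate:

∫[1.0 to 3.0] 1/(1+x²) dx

f(x) = 1/(1+x²)
a = 1.0, b = 3.0, n = 4
h = (b - a)/n = 0.500000

Trapezoidal rule: (h/2)[f(x₀) + 2f(x₁) + 2f(x₂) + ... + f(xₙ)]

x_0 = 1.0000, f(x_0) = 0.500000, coefficient = 1
x_1 = 1.5000, f(x_1) = 0.307692, coefficient = 2
x_2 = 2.0000, f(x_2) = 0.200000, coefficient = 2
x_3 = 2.5000, f(x_3) = 0.137931, coefficient = 2
x_4 = 3.0000, f(x_4) = 0.100000, coefficient = 1

I ≈ (0.500000/2) × 1.891247 = 0.472812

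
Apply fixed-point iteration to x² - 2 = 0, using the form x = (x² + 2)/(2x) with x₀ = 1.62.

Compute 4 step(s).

Equation: x² - 2 = 0
Fixed-point form: x = (x² + 2)/(2x)
x₀ = 1.62

x_1 = g(1.620000) = 1.427284
x_2 = g(1.427284) = 1.414273
x_3 = g(1.414273) = 1.414214
x_4 = g(1.414214) = 1.414214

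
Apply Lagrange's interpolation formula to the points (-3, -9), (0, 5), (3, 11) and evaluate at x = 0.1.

Lagrange interpolation formula:
P(x) = Σ yᵢ × Lᵢ(x)
where Lᵢ(x) = Π_{j≠i} (x - xⱼ)/(xᵢ - xⱼ)

L_0(0.1) = (0.1 - 0)/(-3 - 0) × (0.1 - 3)/(-3 - 3) = -0.016111
L_1(0.1) = (0.1 - (-3))/(0 - (-3)) × (0.1 - 3)/(0 - 3) = 0.998889
L_2(0.1) = (0.1 - (-3))/(3 - (-3)) × (0.1 - 0)/(3 - 0) = 0.017222

P(0.1) = (-9)×L_0(0.1) + 5×L_1(0.1) + 11×L_2(0.1)
P(0.1) = 5.328889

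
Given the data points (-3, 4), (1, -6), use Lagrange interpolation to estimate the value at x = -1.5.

Lagrange interpolation formula:
P(x) = Σ yᵢ × Lᵢ(x)
where Lᵢ(x) = Π_{j≠i} (x - xⱼ)/(xᵢ - xⱼ)

L_0(-1.5) = (-1.5 - 1)/(-3 - 1) = 0.625000
L_1(-1.5) = (-1.5 - (-3))/(1 - (-3)) = 0.375000

P(-1.5) = 4×L_0(-1.5) + (-6)×L_1(-1.5)
P(-1.5) = 0.250000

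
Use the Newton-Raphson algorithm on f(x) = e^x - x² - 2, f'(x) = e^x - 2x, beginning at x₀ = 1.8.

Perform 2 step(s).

f(x) = e^x - x² - 2
f'(x) = e^x - 2x
x₀ = 1.8

Newton-Raphson formula: x_{n+1} = x_n - f(x_n)/f'(x_n)

Iteration 1:
  f(1.800000) = 0.809647
  f'(1.800000) = 2.449647
  x_1 = 1.800000 - 0.809647/2.449647 = 1.469484
Iteration 2:
  f(1.469484) = 0.187608
  f'(1.469484) = 1.408024
  x_2 = 1.469484 - 0.187608/1.408024 = 1.336242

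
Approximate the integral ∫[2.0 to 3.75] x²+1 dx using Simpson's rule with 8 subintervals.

f(x) = x²+1
a = 2.0, b = 3.75, n = 8
h = (b - a)/n = 0.218750

Simpson's rule: (h/3)[f(x₀) + 4f(x₁) + 2f(x₂) + ... + f(xₙ)]

x_0 = 2.0000, f(x_0) = 5.000000, coefficient = 1
x_1 = 2.2188, f(x_1) = 5.922852, coefficient = 4
x_2 = 2.4375, f(x_2) = 6.941406, coefficient = 2
x_3 = 2.6562, f(x_3) = 8.055664, coefficient = 4
x_4 = 2.8750, f(x_4) = 9.265625, coefficient = 2
x_5 = 3.0938, f(x_5) = 10.571289, coefficient = 4
x_6 = 3.3125, f(x_6) = 11.972656, coefficient = 2
x_7 = 3.5312, f(x_7) = 13.469727, coefficient = 4
x_8 = 3.7500, f(x_8) = 15.062500, coefficient = 1

I ≈ (0.218750/3) × 228.500000 = 16.661458
Exact value: 16.661458
Error: 0.000000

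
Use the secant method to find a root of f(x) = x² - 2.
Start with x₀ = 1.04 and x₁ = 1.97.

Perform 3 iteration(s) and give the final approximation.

f(x) = x² - 2
x₀ = 1.04, x₁ = 1.97

Secant formula: x_{n+1} = x_n - f(x_n)(x_n - x_{n-1})/(f(x_n) - f(x_{n-1}))

Iteration 1:
  f(1.040000) = -0.918400
  f(1.970000) = 1.880900
  x_2 = 1.970000 - 1.880900×(1.970000 - 1.040000)/(1.880900 - (-0.918400))
       = 1.345116
Iteration 2:
  f(1.970000) = 1.880900
  f(1.345116) = -0.190662
  x_3 = 1.345116 - (-0.190662)×(1.345116 - 1.970000)/(-0.190662 - 1.880900)
       = 1.402629
Iteration 3:
  f(1.345116) = -0.190662
  f(1.402629) = -0.032631
  x_4 = 1.402629 - (-0.032631)×(1.402629 - 1.345116)/(-0.032631 - (-0.190662))
       = 1.414505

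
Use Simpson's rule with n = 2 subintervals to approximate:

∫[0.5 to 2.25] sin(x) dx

f(x) = sin(x)
a = 0.5, b = 2.25, n = 2
h = (b - a)/n = 0.875000

Simpson's rule: (h/3)[f(x₀) + 4f(x₁) + 2f(x₂) + ... + f(xₙ)]

x_0 = 0.5000, f(x_0) = 0.479426, coefficient = 1
x_1 = 1.3750, f(x_1) = 0.980893, coefficient = 4
x_2 = 2.2500, f(x_2) = 0.778073, coefficient = 1

I ≈ (0.875000/3) × 5.181071 = 1.511146
Exact value: 1.505756
Error: 0.005390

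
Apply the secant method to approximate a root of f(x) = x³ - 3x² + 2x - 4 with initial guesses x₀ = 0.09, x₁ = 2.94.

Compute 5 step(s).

f(x) = x³ - 3x² + 2x - 4
x₀ = 0.09, x₁ = 2.94

Secant formula: x_{n+1} = x_n - f(x_n)(x_n - x_{n-1})/(f(x_n) - f(x_{n-1}))

Iteration 1:
  f(0.090000) = -3.843571
  f(2.940000) = 1.361384
  x_2 = 2.940000 - 1.361384×(2.940000 - 0.090000)/(1.361384 - (-3.843571))
       = 2.194567
Iteration 2:
  f(2.940000) = 1.361384
  f(2.194567) = -3.489931
  x_3 = 2.194567 - (-3.489931)×(2.194567 - 2.940000)/(-3.489931 - 1.361384)
       = 2.730815
Iteration 3:
  f(2.194567) = -3.489931
  f(2.730815) = -0.545774
  x_4 = 2.730815 - (-0.545774)×(2.730815 - 2.194567)/(-0.545774 - (-3.489931))
       = 2.830223
Iteration 4:
  f(2.730815) = -0.545774
  f(2.830223) = 0.300500
  x_5 = 2.830223 - 0.300500×(2.830223 - 2.730815)/(0.300500 - (-0.545774))
       = 2.794924
Iteration 5:
  f(2.830223) = 0.300500
  f(2.794924) = -0.012120
  x_6 = 2.794924 - (-0.012120)×(2.794924 - 2.830223)/(-0.012120 - 0.300500)
       = 2.796293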